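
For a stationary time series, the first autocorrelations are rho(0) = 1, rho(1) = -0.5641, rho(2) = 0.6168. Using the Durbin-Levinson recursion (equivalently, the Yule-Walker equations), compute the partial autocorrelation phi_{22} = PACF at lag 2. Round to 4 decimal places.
\phi_{22} = 0.4380

The PACF at lag k is phi_{kk}, the last component of the solution
to the Yule-Walker system G_k phi = r_k where
  (G_k)_{ij} = rho(|i - j|), (r_k)_i = rho(i), i,j = 1..k.
Equivalently, Durbin-Levinson gives phi_{kk} iteratively:
  phi_{11} = rho(1)
  phi_{kk} = [rho(k) - sum_{j=1..k-1} phi_{k-1,j} rho(k-j)]
            / [1 - sum_{j=1..k-1} phi_{k-1,j} rho(j)],
  phi_{k,j} = phi_{k-1,j} - phi_{kk} phi_{k-1,k-j},  j = 1..k-1.
Step k = 1:
  phi_11 = rho(1) = -0.5641.
Step k = 2:
  phi_22 = [rho(2) - phi_11 rho(1)] / [1 - phi_11 rho(1)] = [0.6168 - (-0.5641)(-0.5641)] / [1 - (-0.5641)(-0.5641)]
         = 0.29859119 / 0.68179119 = 0.438.
Therefore phi_{22} = 0.4380.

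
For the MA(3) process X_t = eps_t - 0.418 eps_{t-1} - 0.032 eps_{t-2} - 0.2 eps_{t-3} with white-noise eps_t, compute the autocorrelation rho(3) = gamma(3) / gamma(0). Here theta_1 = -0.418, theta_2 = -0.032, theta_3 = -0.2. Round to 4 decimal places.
\rho(3) = -0.1645

For an MA(q) process with theta_0 = 1, the autocovariance is
  gamma(k) = sigma^2 * sum_{i=0..q-k} theta_i * theta_{i+k},
and rho(k) = gamma(k) / gamma(0). Sigma^2 cancels.
  numerator   = (1)*(-0.2) = -0.2.
  denominator = (1)^2 + (-0.418)^2 + (-0.032)^2 + (-0.2)^2 = 1.215748.
  rho(3) = -0.2 / 1.215748 = -0.1645.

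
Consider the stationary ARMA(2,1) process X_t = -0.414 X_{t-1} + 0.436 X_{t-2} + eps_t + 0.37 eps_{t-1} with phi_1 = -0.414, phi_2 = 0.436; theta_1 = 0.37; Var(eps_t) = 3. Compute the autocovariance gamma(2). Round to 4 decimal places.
\gamma(2) = 2.7135

Multiply the model equation by X_{t-k} and take expectations. With theta_0 = psi_0 = 1 and psi_j the MA(infinity) weights, this gives
  gamma(k) - sum_i phi_i gamma(k-i) = c_k,
  c_k = sigma^2 * sum_{j=k..q} theta_j psi_{j-k}   (c_k = 0 for k > q),
using gamma(-m) = gamma(m).
psi-weights needed (psi_j = theta_j + sum_i phi_i psi_{j-i}):
  psi_1 = theta_1 + phi_1 = 0.37 + (-0.414) = -0.044
Right-hand sides:
  c_0 = sigma^2 (1 + theta_1 psi_1) = 3 * (1 + (0.37)(-0.044)) = 3 * 0.98372 = 2.95116
  c_1 = sigma^2 theta_1 = 3 * (0.37) = 1.11
  c_2 = 0
Equations for k = 0, 1, 2 (AR order 2, c_2 = 0):
  (E0) gamma(0) = phi_1 gamma(1) + phi_2 gamma(2) + c_0
  (E1) gamma(1) = phi_1 gamma(0) + phi_2 gamma(1) + c_1
  (E2) gamma(2) = phi_1 gamma(1) + phi_2 gamma(0)
From (E1): gamma(1) = A gamma(0) + B with
  A = phi_1 / (1 - phi_2) = -0.414 / 0.564 = -0.734043,   B = c_1 / (1 - phi_2) = 1.11 / 0.564 = 1.968085.
Insert (E2) into (E0): gamma(0) (1 - phi_2^2) = phi_1 (1 + phi_2) gamma(1) + c_0.
  phi_1 (1 + phi_2) = (-0.414)(1.436) = -0.594504,   1 - phi_2^2 = 0.809904.
Replace gamma(1) by A gamma(0) + B and collect gamma(0):
  gamma(0) [0.809904 - (-0.594504)(-0.734043)] = (-0.594504)(1.968085) + 2.95116
  gamma(0) * 0.373513 = 1.781126
  gamma(0) = 1.781126 / 0.373513 = 4.76858.
  gamma(1) = A gamma(0) + B = (-0.734043)(4.76858) + (1.968085) = -1.532256.
  gamma(2) = phi_1 gamma(1) + phi_2 gamma(0) = (-0.414)(-1.532256) + (0.436)(4.76858) = 2.713455.
Therefore gamma(2) = 2.7135 (to 4 decimal places).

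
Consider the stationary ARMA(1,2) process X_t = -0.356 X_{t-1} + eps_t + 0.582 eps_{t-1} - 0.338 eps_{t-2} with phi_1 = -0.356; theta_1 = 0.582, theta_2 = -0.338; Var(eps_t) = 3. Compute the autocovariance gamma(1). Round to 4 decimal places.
\gamma(1) = 0.1801

Multiply the model equation by X_{t-k} and take expectations. With theta_0 = psi_0 = 1 and psi_j the MA(infinity) weights, this gives
  gamma(k) - sum_i phi_i gamma(k-i) = c_k,
  c_k = sigma^2 * sum_{j=k..q} theta_j psi_{j-k}   (c_k = 0 for k > q),
using gamma(-m) = gamma(m).
psi-weights needed (psi_j = theta_j + sum_i phi_i psi_{j-i}):
  psi_1 = theta_1 + phi_1 = 0.582 + (-0.356) = 0.226
  psi_2 = theta_2 + phi_1 psi_1 = -0.338 + (-0.356)(0.226) = -0.418456
Right-hand sides:
  c_0 = sigma^2 (1 + theta_1 psi_1 + theta_2 psi_2) = 3 * (1 + (0.582)(0.226) + (-0.338)(-0.418456)) = 3 * 1.27297 = 3.81891
  c_1 = sigma^2 (theta_1 + theta_2 psi_1) = 3 * (0.582 + (-0.338)(0.226)) = 1.516836
  c_2 = sigma^2 theta_2 = 3 * (-0.338) = -1.014
Equations for k = 0 and k = 1 (AR order 1):
  gamma(0) = phi_1 gamma(1) + c_0
  gamma(1) = phi_1 gamma(0) + c_1
Substituting the second into the first: gamma(0) (1 - phi_1^2) = c_0 + phi_1 c_1, so
  gamma(0) = (c_0 + phi_1 c_1) / (1 - phi_1^2) = (3.81891 + (-0.356)(1.516836)) / (1 - (-0.356)^2) = 3.278917 / 0.873264 = 3.754783.
  gamma(1) = phi_1 gamma(0) + c_1 = (-0.356)(3.754783) + (1.516836) = 0.180133.
Therefore gamma(1) = 0.1801 (to 4 decimal places).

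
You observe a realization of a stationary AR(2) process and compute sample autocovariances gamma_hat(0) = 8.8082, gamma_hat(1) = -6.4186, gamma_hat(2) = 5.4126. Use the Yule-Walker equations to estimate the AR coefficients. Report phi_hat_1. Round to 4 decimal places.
\hat\phi_{1} = -0.5990

The Yule-Walker equations for an AR(p) process read, in matrix form,
  Gamma_p phi = r_p,   with   (Gamma_p)_{ij} = gamma(|i - j|),
                       (r_p)_i = gamma(i),   i,j = 1..p.
Substitute the sample gammas (Toeplitz matrix and right-hand side of size 2):
  Gamma_p = [[8.8082, -6.4186], [-6.4186, 8.8082]]
  r_p     = [-6.4186, 5.4126]
Written out:
  8.8082 phi_1 - 6.4186 phi_2 = -6.4186
  -6.4186 phi_1 + 8.8082 phi_2 = 5.4126
Solve by Cramer's rule:
  det = gamma(0)^2 - gamma(1)^2 = (8.8082)^2 - (-6.4186)^2 = 77.58438724 - 41.19842596 = 36.38596128
  phi_hat_1 = [gamma(1) gamma(0) - gamma(1) gamma(2)] / det = [(-6.4186)(8.8082) - (-6.4186)(5.4126)] / 36.38596128 = -21.79499816 / 36.38596128 = -0.599
  phi_hat_2 = [gamma(0) gamma(2) - gamma(1)^2] / det = [(8.8082)(5.4126) - (-6.4186)^2] / 36.38596128 = 6.47683736 / 36.38596128 = 0.178
So phi_hat = [-0.5990, 0.1780].
Therefore phi_hat_1 = -0.5990.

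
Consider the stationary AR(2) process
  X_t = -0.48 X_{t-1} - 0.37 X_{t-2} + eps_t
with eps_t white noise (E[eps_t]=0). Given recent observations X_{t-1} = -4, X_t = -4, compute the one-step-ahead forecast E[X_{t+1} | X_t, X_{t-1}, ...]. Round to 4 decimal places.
E[X_{t+1} \mid \mathcal F_t] = 3.4000

For an AR(p) model X_t = c + sum_i phi_i X_{t-i} + eps_t, the
one-step-ahead conditional mean is
  E[X_{t+1} | X_t, ...] = c + sum_i phi_i X_{t+1-i}.
Substitute known values:
  E[X_{t+1} | ...] = (-0.48) * (-4) + (-0.37) * (-4)
                   = 3.4000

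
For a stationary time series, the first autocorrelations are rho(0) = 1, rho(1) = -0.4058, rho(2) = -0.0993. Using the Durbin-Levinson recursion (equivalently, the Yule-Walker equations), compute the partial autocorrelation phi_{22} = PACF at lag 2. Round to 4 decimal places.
\phi_{22} = -0.3160

The PACF at lag k is phi_{kk}, the last component of the solution
to the Yule-Walker system G_k phi = r_k where
  (G_k)_{ij} = rho(|i - j|), (r_k)_i = rho(i), i,j = 1..k.
Equivalently, Durbin-Levinson gives phi_{kk} iteratively:
  phi_{11} = rho(1)
  phi_{kk} = [rho(k) - sum_{j=1..k-1} phi_{k-1,j} rho(k-j)]
            / [1 - sum_{j=1..k-1} phi_{k-1,j} rho(j)],
  phi_{k,j} = phi_{k-1,j} - phi_{kk} phi_{k-1,k-j},  j = 1..k-1.
Step k = 1:
  phi_11 = rho(1) = -0.4058.
Step k = 2:
  phi_22 = [rho(2) - phi_11 rho(1)] / [1 - phi_11 rho(1)] = [-0.0993 - (-0.4058)(-0.4058)] / [1 - (-0.4058)(-0.4058)]
         = -0.26397364 / 0.83532636 = -0.316.
Therefore phi_{22} = -0.3160.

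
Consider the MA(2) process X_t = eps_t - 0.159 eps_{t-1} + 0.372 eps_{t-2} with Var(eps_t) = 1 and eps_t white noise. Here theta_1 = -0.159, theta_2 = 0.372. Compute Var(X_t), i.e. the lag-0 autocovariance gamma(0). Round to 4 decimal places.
\gamma(0) = 1.1637

For an MA(q) process X_t = eps_t + sum_i theta_i eps_{t-i} with
Var(eps_t) = sigma^2, the variance is
  gamma(0) = sigma^2 * (1 + sum_i theta_i^2).
  sum_i theta_i^2 = (-0.159)^2 + (0.372)^2 = 0.025281 + 0.138384 = 0.163665.
  gamma(0) = 1 * (1 + 0.163665) = 1 * 1.163665 = 1.163665, which rounds to 1.1637.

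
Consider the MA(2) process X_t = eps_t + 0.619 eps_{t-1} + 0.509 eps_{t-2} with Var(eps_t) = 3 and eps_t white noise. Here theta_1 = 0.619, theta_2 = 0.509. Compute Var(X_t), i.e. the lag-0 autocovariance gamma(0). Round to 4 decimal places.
\gamma(0) = 4.9267

For an MA(q) process X_t = eps_t + sum_i theta_i eps_{t-i} with
Var(eps_t) = sigma^2, the variance is
  gamma(0) = sigma^2 * (1 + sum_i theta_i^2).
  sum_i theta_i^2 = (0.619)^2 + (0.509)^2 = 0.383161 + 0.259081 = 0.642242.
  gamma(0) = 3 * (1 + 0.642242) = 3 * 1.642242 = 4.926726, which rounds to 4.9267.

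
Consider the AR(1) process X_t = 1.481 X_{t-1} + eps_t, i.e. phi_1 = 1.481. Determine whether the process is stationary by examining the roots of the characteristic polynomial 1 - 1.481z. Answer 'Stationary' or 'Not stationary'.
\text{Not stationary}

The AR(p) characteristic polynomial is P(z) = 1 - 1.481z.
Stationarity requires all roots to lie outside the unit circle, i.e. |z| > 1 for every root.
This is linear in z: 1 + (-1.481) z = 0  =>  z = -1/(-1.481) = 0.675219,  |z| = 0.675219.
Moduli of all roots: 0.6752.
All moduli strictly greater than 1? No.
Verdict: Not stationary.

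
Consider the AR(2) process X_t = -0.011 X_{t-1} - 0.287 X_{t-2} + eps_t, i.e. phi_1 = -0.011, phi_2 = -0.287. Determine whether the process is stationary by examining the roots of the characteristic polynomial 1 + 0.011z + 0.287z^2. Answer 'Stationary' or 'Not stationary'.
\text{Stationary}

The AR(p) characteristic polynomial is P(z) = 1 + 0.011z + 0.287z^2.
Stationarity requires all roots to lie outside the unit circle, i.e. |z| > 1 for every root.
Set 1 + (0.011) z + (0.287) z^2 = 0, i.e. a z^2 + b z + c = 0 with a = 0.287, b = 0.011, c = 1.
Discriminant D = b^2 - 4ac = (0.011)^2 - 4*(0.287)*1 = 0.000121 - (1.148) = -1.147879.
D < 0, so the roots are the complex-conjugate pair z = (-b +/- i sqrt(-D)) / (2a) = -0.0192 +/- 1.8665i.
For a conjugate pair |z|^2 = z * conj(z) = (product of roots) = c/a = 1/(0.287) = 3.484321, so |z| = sqrt(3.484321) = 1.8666 for both roots.
Moduli of all roots: 1.8666, 1.8666.
All moduli strictly greater than 1? Yes.
Verdict: Stationary.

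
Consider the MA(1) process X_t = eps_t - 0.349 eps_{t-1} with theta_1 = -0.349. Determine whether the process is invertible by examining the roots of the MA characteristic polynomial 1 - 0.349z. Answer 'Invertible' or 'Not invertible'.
\text{Invertible}

The MA(q) characteristic polynomial is P(z) = 1 - 0.349z.
Invertibility requires all roots to lie outside the unit circle, i.e. |z| > 1 for every root.
This is linear in z: 1 + (-0.349) z = 0  =>  z = -1/(-0.349) = 2.86533,  |z| = 2.86533.
Moduli of all roots: 2.8653.
All moduli strictly greater than 1? Yes.
Verdict: Invertible.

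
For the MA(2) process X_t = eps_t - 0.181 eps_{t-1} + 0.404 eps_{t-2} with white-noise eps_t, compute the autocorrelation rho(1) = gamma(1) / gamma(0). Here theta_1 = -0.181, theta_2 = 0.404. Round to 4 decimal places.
\rho(1) = -0.2125

For an MA(q) process with theta_0 = 1, the autocovariance is
  gamma(k) = sigma^2 * sum_{i=0..q-k} theta_i * theta_{i+k},
and rho(k) = gamma(k) / gamma(0). Sigma^2 cancels.
  numerator   = (1)*(-0.181) + (-0.181)*(0.404) = -0.254124.
  denominator = (1)^2 + (-0.181)^2 + (0.404)^2 = 1.195977.
  rho(1) = -0.254124 / 1.195977 = -0.2125.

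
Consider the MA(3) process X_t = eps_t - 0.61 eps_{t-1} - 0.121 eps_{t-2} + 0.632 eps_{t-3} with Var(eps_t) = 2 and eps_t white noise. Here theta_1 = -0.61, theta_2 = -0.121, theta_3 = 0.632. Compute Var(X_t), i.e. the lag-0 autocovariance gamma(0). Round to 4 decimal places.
\gamma(0) = 3.5723

For an MA(q) process X_t = eps_t + sum_i theta_i eps_{t-i} with
Var(eps_t) = sigma^2, the variance is
  gamma(0) = sigma^2 * (1 + sum_i theta_i^2).
  sum_i theta_i^2 = (-0.61)^2 + (-0.121)^2 + (0.632)^2 = 0.3721 + 0.014641 + 0.399424 = 0.786165.
  gamma(0) = 2 * (1 + 0.786165) = 2 * 1.786165 = 3.57233, which rounds to 3.5723.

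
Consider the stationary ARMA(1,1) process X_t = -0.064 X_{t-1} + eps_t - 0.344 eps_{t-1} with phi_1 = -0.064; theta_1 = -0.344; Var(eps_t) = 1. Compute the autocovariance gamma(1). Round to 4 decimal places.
\gamma(1) = -0.4187

Multiply the model equation by X_{t-k} and take expectations. With theta_0 = psi_0 = 1 and psi_j the MA(infinity) weights, this gives
  gamma(k) - sum_i phi_i gamma(k-i) = c_k,
  c_k = sigma^2 * sum_{j=k..q} theta_j psi_{j-k}   (c_k = 0 for k > q),
using gamma(-m) = gamma(m).
psi-weights needed (psi_j = theta_j + sum_i phi_i psi_{j-i}):
  psi_1 = theta_1 + phi_1 = -0.344 + (-0.064) = -0.408
Right-hand sides:
  c_0 = sigma^2 (1 + theta_1 psi_1) = 1 * (1 + (-0.344)(-0.408)) = 1 * 1.140352 = 1.140352
  c_1 = sigma^2 theta_1 = 1 * (-0.344) = -0.344
  c_2 = 0
Equations for k = 0 and k = 1 (AR order 1):
  gamma(0) = phi_1 gamma(1) + c_0
  gamma(1) = phi_1 gamma(0) + c_1
Substituting the second into the first: gamma(0) (1 - phi_1^2) = c_0 + phi_1 c_1, so
  gamma(0) = (c_0 + phi_1 c_1) / (1 - phi_1^2) = (1.140352 + (-0.064)(-0.344)) / (1 - (-0.064)^2) = 1.162368 / 0.995904 = 1.167149.
  gamma(1) = phi_1 gamma(0) + c_1 = (-0.064)(1.167149) + (-0.344) = -0.418698.
Therefore gamma(1) = -0.4187 (to 4 decimal places).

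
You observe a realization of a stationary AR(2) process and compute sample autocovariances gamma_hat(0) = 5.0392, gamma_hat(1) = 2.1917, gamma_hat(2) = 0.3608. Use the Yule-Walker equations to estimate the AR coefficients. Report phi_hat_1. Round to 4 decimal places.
\hat\phi_{1} = 0.4980

The Yule-Walker equations for an AR(p) process read, in matrix form,
  Gamma_p phi = r_p,   with   (Gamma_p)_{ij} = gamma(|i - j|),
                       (r_p)_i = gamma(i),   i,j = 1..p.
Substitute the sample gammas (Toeplitz matrix and right-hand side of size 2):
  Gamma_p = [[5.0392, 2.1917], [2.1917, 5.0392]]
  r_p     = [2.1917, 0.3608]
Written out:
  5.0392 phi_1 + 2.1917 phi_2 = 2.1917
  2.1917 phi_1 + 5.0392 phi_2 = 0.3608
Solve by Cramer's rule:
  det = gamma(0)^2 - gamma(1)^2 = (5.0392)^2 - (2.1917)^2 = 25.39353664 - 4.80354889 = 20.58998775
  phi_hat_1 = [gamma(1) gamma(0) - gamma(1) gamma(2)] / det = [(2.1917)(5.0392) - (2.1917)(0.3608)] / 20.58998775 = 10.25364928 / 20.58998775 = 0.498
  phi_hat_2 = [gamma(0) gamma(2) - gamma(1)^2] / det = [(5.0392)(0.3608) - (2.1917)^2] / 20.58998775 = -2.98540553 / 20.58998775 = -0.145
So phi_hat = [0.4980, -0.1450].
Therefore phi_hat_1 = 0.4980.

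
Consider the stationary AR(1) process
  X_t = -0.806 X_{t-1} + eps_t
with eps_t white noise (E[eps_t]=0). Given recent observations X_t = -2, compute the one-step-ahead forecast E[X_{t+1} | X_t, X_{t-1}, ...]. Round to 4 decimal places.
E[X_{t+1} \mid \mathcal F_t] = 1.6120

For an AR(p) model X_t = c + sum_i phi_i X_{t-i} + eps_t, the
one-step-ahead conditional mean is
  E[X_{t+1} | X_t, ...] = c + sum_i phi_i X_{t+1-i}.
Substitute known values:
  E[X_{t+1} | ...] = (-0.806) * (-2)
                   = 1.6120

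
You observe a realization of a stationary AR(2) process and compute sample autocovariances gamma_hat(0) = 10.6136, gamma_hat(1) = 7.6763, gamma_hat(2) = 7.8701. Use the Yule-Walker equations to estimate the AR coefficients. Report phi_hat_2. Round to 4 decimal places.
\hat\phi_{2} = 0.4580

The Yule-Walker equations for an AR(p) process read, in matrix form,
  Gamma_p phi = r_p,   with   (Gamma_p)_{ij} = gamma(|i - j|),
                       (r_p)_i = gamma(i),   i,j = 1..p.
Substitute the sample gammas (Toeplitz matrix and right-hand side of size 2):
  Gamma_p = [[10.6136, 7.6763], [7.6763, 10.6136]]
  r_p     = [7.6763, 7.8701]
Written out:
  10.6136 phi_1 + 7.6763 phi_2 = 7.6763
  7.6763 phi_1 + 10.6136 phi_2 = 7.8701
Solve by Cramer's rule:
  det = gamma(0)^2 - gamma(1)^2 = (10.6136)^2 - (7.6763)^2 = 112.64850496 - 58.92558169 = 53.72292327
  phi_hat_1 = [gamma(1) gamma(0) - gamma(1) gamma(2)] / det = [(7.6763)(10.6136) - (7.6763)(7.8701)] / 53.72292327 = 21.05992905 / 53.72292327 = 0.392
  phi_hat_2 = [gamma(0) gamma(2) - gamma(1)^2] / det = [(10.6136)(7.8701) - (7.6763)^2] / 53.72292327 = 24.60451167 / 53.72292327 = 0.458
So phi_hat = [0.3920, 0.4580].
Therefore phi_hat_2 = 0.4580.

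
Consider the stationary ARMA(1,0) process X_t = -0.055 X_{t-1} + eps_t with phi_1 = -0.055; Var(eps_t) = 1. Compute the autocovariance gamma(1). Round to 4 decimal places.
\gamma(1) = -0.0552

Multiply the model equation by X_{t-k} and take expectations. With theta_0 = psi_0 = 1 and psi_j the MA(infinity) weights, this gives
  gamma(k) - sum_i phi_i gamma(k-i) = c_k,
  c_k = sigma^2 * sum_{j=k..q} theta_j psi_{j-k}   (c_k = 0 for k > q),
using gamma(-m) = gamma(m).
Pure AR (q = 0): c_0 = sigma^2 = 1, c_k = 0 for k >= 1.
Equations for k = 0 and k = 1 (AR order 1):
  gamma(0) = phi_1 gamma(1) + c_0
  gamma(1) = phi_1 gamma(0) + c_1
Substituting the second into the first: gamma(0) (1 - phi_1^2) = c_0 + phi_1 c_1, so
  gamma(0) = c_0 / (1 - phi_1^2) = 1 / (1 - (-0.055)^2) = 1 / 0.996975 = 1.003034.
  gamma(1) = phi_1 gamma(0) = (-0.055)(1.003034) = -0.055167.
Therefore gamma(1) = -0.0552 (to 4 decimal places).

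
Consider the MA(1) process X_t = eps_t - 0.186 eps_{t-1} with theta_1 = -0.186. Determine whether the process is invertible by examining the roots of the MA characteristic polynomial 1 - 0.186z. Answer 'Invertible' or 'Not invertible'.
\text{Invertible}

The MA(q) characteristic polynomial is P(z) = 1 - 0.186z.
Invertibility requires all roots to lie outside the unit circle, i.e. |z| > 1 for every root.
This is linear in z: 1 + (-0.186) z = 0  =>  z = -1/(-0.186) = 5.376344,  |z| = 5.376344.
Moduli of all roots: 5.3763.
All moduli strictly greater than 1? Yes.
Verdict: Invertible.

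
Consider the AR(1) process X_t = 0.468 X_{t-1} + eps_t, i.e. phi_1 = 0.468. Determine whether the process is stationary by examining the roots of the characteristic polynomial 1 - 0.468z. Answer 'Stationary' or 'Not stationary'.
\text{Stationary}

The AR(p) characteristic polynomial is P(z) = 1 - 0.468z.
Stationarity requires all roots to lie outside the unit circle, i.e. |z| > 1 for every root.
This is linear in z: 1 + (-0.468) z = 0  =>  z = -1/(-0.468) = 2.136752,  |z| = 2.136752.
Moduli of all roots: 2.1368.
All moduli strictly greater than 1? Yes.
Verdict: Stationary.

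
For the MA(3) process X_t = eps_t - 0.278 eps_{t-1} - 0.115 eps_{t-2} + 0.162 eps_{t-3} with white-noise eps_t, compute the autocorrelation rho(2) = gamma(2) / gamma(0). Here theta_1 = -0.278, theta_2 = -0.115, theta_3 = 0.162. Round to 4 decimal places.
\rho(2) = -0.1433

For an MA(q) process with theta_0 = 1, the autocovariance is
  gamma(k) = sigma^2 * sum_{i=0..q-k} theta_i * theta_{i+k},
and rho(k) = gamma(k) / gamma(0). Sigma^2 cancels.
  numerator   = (1)*(-0.115) + (-0.278)*(0.162) = -0.160036.
  denominator = (1)^2 + (-0.278)^2 + (-0.115)^2 + (0.162)^2 = 1.116753.
  rho(2) = -0.160036 / 1.116753 = -0.1433.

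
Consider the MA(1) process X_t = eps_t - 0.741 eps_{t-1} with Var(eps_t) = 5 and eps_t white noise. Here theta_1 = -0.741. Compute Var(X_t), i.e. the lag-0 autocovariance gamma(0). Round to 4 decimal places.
\gamma(0) = 7.7454

For an MA(q) process X_t = eps_t + sum_i theta_i eps_{t-i} with
Var(eps_t) = sigma^2, the variance is
  gamma(0) = sigma^2 * (1 + sum_i theta_i^2).
  sum_i theta_i^2 = (-0.741)^2 = 0.549081.
  gamma(0) = 5 * (1 + 0.549081) = 5 * 1.549081 = 7.745405, which rounds to 7.7454.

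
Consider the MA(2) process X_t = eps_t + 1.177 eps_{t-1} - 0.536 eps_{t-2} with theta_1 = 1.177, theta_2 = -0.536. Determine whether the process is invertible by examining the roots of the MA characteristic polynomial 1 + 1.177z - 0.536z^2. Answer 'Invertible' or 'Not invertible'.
\text{Not invertible}

The MA(q) characteristic polynomial is P(z) = 1 + 1.177z - 0.536z^2.
Invertibility requires all roots to lie outside the unit circle, i.e. |z| > 1 for every root.
Set 1 + (1.177) z + (-0.536) z^2 = 0, i.e. a z^2 + b z + c = 0 with a = -0.536, b = 1.177, c = 1.
Discriminant D = b^2 - 4ac = (1.177)^2 - 4*(-0.536)*1 = 1.385329 - (-2.144) = 3.529329.
D >= 0, so the roots are real: z = (-b +/- sqrt(D)) / (2a) = (-1.177 +/- 1.878651) / (-1.072).
  z_1 = (-1.177 + 1.878651) / (-1.072) = -0.6545,   |z_1| = 0.6545.
  z_2 = (-1.177 - 1.878651) / (-1.072) = 2.8504,   |z_2| = 2.8504.
Moduli of all roots: 0.6545, 2.8504.
All moduli strictly greater than 1? No.
Verdict: Not invertible.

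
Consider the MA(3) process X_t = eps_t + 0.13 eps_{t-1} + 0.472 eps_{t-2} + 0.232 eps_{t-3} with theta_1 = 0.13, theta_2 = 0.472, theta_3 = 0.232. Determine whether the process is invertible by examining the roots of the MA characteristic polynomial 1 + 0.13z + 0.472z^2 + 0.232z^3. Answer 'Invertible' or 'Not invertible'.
\text{Invertible}

The MA(q) characteristic polynomial is P(z) = 1 + 0.13z + 0.472z^2 + 0.232z^3.
Invertibility requires all roots to lie outside the unit circle, i.e. |z| > 1 for every root.
Degree 3: look for a simple real root z0 first, then factor out (1 - z/z0) and solve the remaining quadratic.
Testing z0 = -2.5: P(-2.5) = 1 + (0.13)(-2.5) + (0.472)(-2.5)^2 + (0.232)(-2.5)^3
  = 1 + (-0.325) + (2.95) + (-3.625) = 0.  So z_0 = -2.5 is a root, |z_0| = 2.5.
Divide out the factor (1 + 0.4 z) = (1 - z/z0) (since 1/z0 = -0.4):
  P(z) = (1 + 0.4 z)(1 + (-0.27) z + (0.58) z^2)
  [check: z-coef -0.27 - (-0.4) = 0.13; z^2-coef 0.58 - (-0.4)(-0.27) = 0.472; z^3-coef -(-0.4)(0.58) = 0.232.]
Remaining roots from the quadratic factor 1 + (-0.27) z + (0.58) z^2:
  Set 1 + (-0.27) z + (0.58) z^2 = 0, i.e. a z^2 + b z + c = 0 with a = 0.58, b = -0.27, c = 1.
  Discriminant D = b^2 - 4ac = (-0.27)^2 - 4*(0.58)*1 = 0.0729 - (2.32) = -2.2471.
  D < 0, so the roots are the complex-conjugate pair z = (-b +/- i sqrt(-D)) / (2a) = 0.2328 +/- 1.2923i.
  For a conjugate pair |z|^2 = z * conj(z) = (product of roots) = c/a = 1/(0.58) = 1.724138, so |z| = sqrt(1.724138) = 1.3131 for both roots.
Moduli of all roots: 2.5000, 1.3131, 1.3131.
All moduli strictly greater than 1? Yes.
Verdict: Invertible.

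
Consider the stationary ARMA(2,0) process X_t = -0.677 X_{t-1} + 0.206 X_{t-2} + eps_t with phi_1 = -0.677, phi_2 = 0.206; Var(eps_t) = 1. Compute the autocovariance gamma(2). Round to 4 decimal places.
\gamma(2) = 2.9962

Multiply the model equation by X_{t-k} and take expectations. With theta_0 = psi_0 = 1 and psi_j the MA(infinity) weights, this gives
  gamma(k) - sum_i phi_i gamma(k-i) = c_k,
  c_k = sigma^2 * sum_{j=k..q} theta_j psi_{j-k}   (c_k = 0 for k > q),
using gamma(-m) = gamma(m).
Pure AR (q = 0): c_0 = sigma^2 = 1, c_k = 0 for k >= 1.
Equations for k = 0, 1, 2 (AR order 2, c_2 = 0):
  (E0) gamma(0) = phi_1 gamma(1) + phi_2 gamma(2) + c_0
  (E1) gamma(1) = phi_1 gamma(0) + phi_2 gamma(1) + c_1
  (E2) gamma(2) = phi_1 gamma(1) + phi_2 gamma(0)
From (E1): gamma(1) = A gamma(0) + B with
  A = phi_1 / (1 - phi_2) = -0.677 / 0.794 = -0.852645,   B = c_1 / (1 - phi_2) = 0 / 0.794 = 0.
Insert (E2) into (E0): gamma(0) (1 - phi_2^2) = phi_1 (1 + phi_2) gamma(1) + c_0.
  phi_1 (1 + phi_2) = (-0.677)(1.206) = -0.816462,   1 - phi_2^2 = 0.957564.
Replace gamma(1) by A gamma(0) + B and collect gamma(0):
  gamma(0) [0.957564 - (-0.816462)(-0.852645)] = c_0 = 1
  gamma(0) * 0.261412 = 1
  gamma(0) = 1 / 0.261412 = 3.825381.
  gamma(1) = A gamma(0) = (-0.852645)(3.825381) = -3.261691.
  gamma(2) = phi_1 gamma(1) + phi_2 gamma(0) = (-0.677)(-3.261691) + (0.206)(3.825381) = 2.996193.
Therefore gamma(2) = 2.9962 (to 4 decimal places).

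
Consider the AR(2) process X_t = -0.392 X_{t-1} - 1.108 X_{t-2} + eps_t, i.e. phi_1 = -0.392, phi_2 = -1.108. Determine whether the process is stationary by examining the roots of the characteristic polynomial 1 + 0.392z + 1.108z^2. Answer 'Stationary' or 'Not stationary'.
\text{Not stationary}

The AR(p) characteristic polynomial is P(z) = 1 + 0.392z + 1.108z^2.
Stationarity requires all roots to lie outside the unit circle, i.e. |z| > 1 for every root.
Set 1 + (0.392) z + (1.108) z^2 = 0, i.e. a z^2 + b z + c = 0 with a = 1.108, b = 0.392, c = 1.
Discriminant D = b^2 - 4ac = (0.392)^2 - 4*(1.108)*1 = 0.153664 - (4.432) = -4.278336.
D < 0, so the roots are the complex-conjugate pair z = (-b +/- i sqrt(-D)) / (2a) = -0.1769 +/- 0.9334i.
For a conjugate pair |z|^2 = z * conj(z) = (product of roots) = c/a = 1/(1.108) = 0.902527, so |z| = sqrt(0.902527) = 0.95 for both roots.
Moduli of all roots: 0.9500, 0.9500.
All moduli strictly greater than 1? No.
Verdict: Not stationary.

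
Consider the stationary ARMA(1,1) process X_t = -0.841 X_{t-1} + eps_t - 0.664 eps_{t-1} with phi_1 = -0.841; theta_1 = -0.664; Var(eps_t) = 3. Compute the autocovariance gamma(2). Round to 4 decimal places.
\gamma(2) = 20.2157

Multiply the model equation by X_{t-k} and take expectations. With theta_0 = psi_0 = 1 and psi_j the MA(infinity) weights, this gives
  gamma(k) - sum_i phi_i gamma(k-i) = c_k,
  c_k = sigma^2 * sum_{j=k..q} theta_j psi_{j-k}   (c_k = 0 for k > q),
using gamma(-m) = gamma(m).
psi-weights needed (psi_j = theta_j + sum_i phi_i psi_{j-i}):
  psi_1 = theta_1 + phi_1 = -0.664 + (-0.841) = -1.505
Right-hand sides:
  c_0 = sigma^2 (1 + theta_1 psi_1) = 3 * (1 + (-0.664)(-1.505)) = 3 * 1.99932 = 5.99796
  c_1 = sigma^2 theta_1 = 3 * (-0.664) = -1.992
  c_2 = 0
Equations for k = 0 and k = 1 (AR order 1):
  gamma(0) = phi_1 gamma(1) + c_0
  gamma(1) = phi_1 gamma(0) + c_1
Substituting the second into the first: gamma(0) (1 - phi_1^2) = c_0 + phi_1 c_1, so
  gamma(0) = (c_0 + phi_1 c_1) / (1 - phi_1^2) = (5.99796 + (-0.841)(-1.992)) / (1 - (-0.841)^2) = 7.673232 / 0.292719 = 26.213645.
  gamma(1) = phi_1 gamma(0) + c_1 = (-0.841)(26.213645) + (-1.992) = -24.037676.
For k = 2 (> q): gamma(2) = phi_1 gamma(1) = (-0.841)(-24.037676) = 20.215685.
Therefore gamma(2) = 20.2157 (to 4 decimal places).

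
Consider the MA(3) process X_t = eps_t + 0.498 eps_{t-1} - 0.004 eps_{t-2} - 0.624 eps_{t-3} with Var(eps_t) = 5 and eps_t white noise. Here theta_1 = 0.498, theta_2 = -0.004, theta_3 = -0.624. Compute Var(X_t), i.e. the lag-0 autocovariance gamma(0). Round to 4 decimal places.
\gamma(0) = 8.1870

For an MA(q) process X_t = eps_t + sum_i theta_i eps_{t-i} with
Var(eps_t) = sigma^2, the variance is
  gamma(0) = sigma^2 * (1 + sum_i theta_i^2).
  sum_i theta_i^2 = (0.498)^2 + (-0.004)^2 + (-0.624)^2 = 0.248004 + 0.000016 + 0.389376 = 0.637396.
  gamma(0) = 5 * (1 + 0.637396) = 5 * 1.637396 = 8.18698, which rounds to 8.1870.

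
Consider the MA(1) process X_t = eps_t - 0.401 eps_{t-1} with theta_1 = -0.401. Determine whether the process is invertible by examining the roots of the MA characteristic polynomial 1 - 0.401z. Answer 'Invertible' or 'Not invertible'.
\text{Invertible}

The MA(q) characteristic polynomial is P(z) = 1 - 0.401z.
Invertibility requires all roots to lie outside the unit circle, i.e. |z| > 1 for every root.
This is linear in z: 1 + (-0.401) z = 0  =>  z = -1/(-0.401) = 2.493766,  |z| = 2.493766.
Moduli of all roots: 2.4938.
All moduli strictly greater than 1? Yes.
Verdict: Invertible.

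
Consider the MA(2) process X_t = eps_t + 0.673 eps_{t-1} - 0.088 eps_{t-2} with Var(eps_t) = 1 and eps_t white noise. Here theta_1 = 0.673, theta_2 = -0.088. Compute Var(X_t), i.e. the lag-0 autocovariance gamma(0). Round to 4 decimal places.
\gamma(0) = 1.4607

For an MA(q) process X_t = eps_t + sum_i theta_i eps_{t-i} with
Var(eps_t) = sigma^2, the variance is
  gamma(0) = sigma^2 * (1 + sum_i theta_i^2).
  sum_i theta_i^2 = (0.673)^2 + (-0.088)^2 = 0.452929 + 0.007744 = 0.460673.
  gamma(0) = 1 * (1 + 0.460673) = 1 * 1.460673 = 1.460673, which rounds to 1.4607.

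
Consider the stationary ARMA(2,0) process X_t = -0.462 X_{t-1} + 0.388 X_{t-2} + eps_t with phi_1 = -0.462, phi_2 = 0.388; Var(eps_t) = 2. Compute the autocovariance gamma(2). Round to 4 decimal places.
\gamma(2) = 4.0330

Multiply the model equation by X_{t-k} and take expectations. With theta_0 = psi_0 = 1 and psi_j the MA(infinity) weights, this gives
  gamma(k) - sum_i phi_i gamma(k-i) = c_k,
  c_k = sigma^2 * sum_{j=k..q} theta_j psi_{j-k}   (c_k = 0 for k > q),
using gamma(-m) = gamma(m).
Pure AR (q = 0): c_0 = sigma^2 = 2, c_k = 0 for k >= 1.
Equations for k = 0, 1, 2 (AR order 2, c_2 = 0):
  (E0) gamma(0) = phi_1 gamma(1) + phi_2 gamma(2) + c_0
  (E1) gamma(1) = phi_1 gamma(0) + phi_2 gamma(1) + c_1
  (E2) gamma(2) = phi_1 gamma(1) + phi_2 gamma(0)
From (E1): gamma(1) = A gamma(0) + B with
  A = phi_1 / (1 - phi_2) = -0.462 / 0.612 = -0.754902,   B = c_1 / (1 - phi_2) = 0 / 0.612 = 0.
Insert (E2) into (E0): gamma(0) (1 - phi_2^2) = phi_1 (1 + phi_2) gamma(1) + c_0.
  phi_1 (1 + phi_2) = (-0.462)(1.388) = -0.641256,   1 - phi_2^2 = 0.849456.
Replace gamma(1) by A gamma(0) + B and collect gamma(0):
  gamma(0) [0.849456 - (-0.641256)(-0.754902)] = c_0 = 2
  gamma(0) * 0.365371 = 2
  gamma(0) = 2 / 0.365371 = 5.473894.
  gamma(1) = A gamma(0) = (-0.754902)(5.473894) = -4.132254.
  gamma(2) = phi_1 gamma(1) + phi_2 gamma(0) = (-0.462)(-4.132254) + (0.388)(5.473894) = 4.032972.
Therefore gamma(2) = 4.0330 (to 4 decimal places).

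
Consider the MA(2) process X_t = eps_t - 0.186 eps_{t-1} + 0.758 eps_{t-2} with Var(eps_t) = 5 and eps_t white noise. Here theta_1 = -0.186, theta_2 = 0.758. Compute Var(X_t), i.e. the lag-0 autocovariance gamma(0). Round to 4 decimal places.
\gamma(0) = 8.0458

For an MA(q) process X_t = eps_t + sum_i theta_i eps_{t-i} with
Var(eps_t) = sigma^2, the variance is
  gamma(0) = sigma^2 * (1 + sum_i theta_i^2).
  sum_i theta_i^2 = (-0.186)^2 + (0.758)^2 = 0.034596 + 0.574564 = 0.60916.
  gamma(0) = 5 * (1 + 0.60916) = 5 * 1.60916 = 8.0458.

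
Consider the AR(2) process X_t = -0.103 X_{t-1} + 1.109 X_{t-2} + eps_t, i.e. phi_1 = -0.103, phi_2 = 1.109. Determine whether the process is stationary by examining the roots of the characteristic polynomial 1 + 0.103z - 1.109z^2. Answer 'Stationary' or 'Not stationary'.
\text{Not stationary}

The AR(p) characteristic polynomial is P(z) = 1 + 0.103z - 1.109z^2.
Stationarity requires all roots to lie outside the unit circle, i.e. |z| > 1 for every root.
Set 1 + (0.103) z + (-1.109) z^2 = 0, i.e. a z^2 + b z + c = 0 with a = -1.109, b = 0.103, c = 1.
Discriminant D = b^2 - 4ac = (0.103)^2 - 4*(-1.109)*1 = 0.010609 - (-4.436) = 4.446609.
D >= 0, so the roots are real: z = (-b +/- sqrt(D)) / (2a) = (-0.103 +/- 2.108698) / (-2.218).
  z_1 = (-0.103 + 2.108698) / (-2.218) = -0.9043,   |z_1| = 0.9043.
  z_2 = (-0.103 - 2.108698) / (-2.218) = 0.9972,   |z_2| = 0.9972.
Moduli of all roots: 0.9043, 0.9972.
All moduli strictly greater than 1? No.
Verdict: Not stationary.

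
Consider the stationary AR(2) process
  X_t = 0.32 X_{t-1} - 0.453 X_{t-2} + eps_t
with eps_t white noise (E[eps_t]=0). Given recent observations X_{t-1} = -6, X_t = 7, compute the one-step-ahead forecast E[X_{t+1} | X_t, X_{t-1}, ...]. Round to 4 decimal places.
E[X_{t+1} \mid \mathcal F_t] = 4.9580

For an AR(p) model X_t = c + sum_i phi_i X_{t-i} + eps_t, the
one-step-ahead conditional mean is
  E[X_{t+1} | X_t, ...] = c + sum_i phi_i X_{t+1-i}.
Substitute known values:
  E[X_{t+1} | ...] = (0.32) * (7) + (-0.453) * (-6)
                   = 4.9580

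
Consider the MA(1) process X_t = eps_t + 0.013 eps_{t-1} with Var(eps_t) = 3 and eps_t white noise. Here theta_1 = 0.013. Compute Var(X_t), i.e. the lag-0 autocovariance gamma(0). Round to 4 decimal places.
\gamma(0) = 3.0005

For an MA(q) process X_t = eps_t + sum_i theta_i eps_{t-i} with
Var(eps_t) = sigma^2, the variance is
  gamma(0) = sigma^2 * (1 + sum_i theta_i^2).
  sum_i theta_i^2 = (0.013)^2 = 0.000169.
  gamma(0) = 3 * (1 + 0.000169) = 3 * 1.000169 = 3.000507, which rounds to 3.0005.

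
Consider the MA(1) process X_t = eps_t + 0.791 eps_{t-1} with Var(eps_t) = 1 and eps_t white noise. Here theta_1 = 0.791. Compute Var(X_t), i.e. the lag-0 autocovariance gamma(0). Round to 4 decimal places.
\gamma(0) = 1.6257

For an MA(q) process X_t = eps_t + sum_i theta_i eps_{t-i} with
Var(eps_t) = sigma^2, the variance is
  gamma(0) = sigma^2 * (1 + sum_i theta_i^2).
  sum_i theta_i^2 = (0.791)^2 = 0.625681.
  gamma(0) = 1 * (1 + 0.625681) = 1 * 1.625681 = 1.625681, which rounds to 1.6257.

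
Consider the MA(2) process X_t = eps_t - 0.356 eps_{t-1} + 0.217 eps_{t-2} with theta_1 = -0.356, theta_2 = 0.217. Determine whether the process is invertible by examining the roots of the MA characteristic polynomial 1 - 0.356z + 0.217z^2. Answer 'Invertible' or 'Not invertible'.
\text{Invertible}

The MA(q) characteristic polynomial is P(z) = 1 - 0.356z + 0.217z^2.
Invertibility requires all roots to lie outside the unit circle, i.e. |z| > 1 for every root.
Set 1 + (-0.356) z + (0.217) z^2 = 0, i.e. a z^2 + b z + c = 0 with a = 0.217, b = -0.356, c = 1.
Discriminant D = b^2 - 4ac = (-0.356)^2 - 4*(0.217)*1 = 0.126736 - (0.868) = -0.741264.
D < 0, so the roots are the complex-conjugate pair z = (-b +/- i sqrt(-D)) / (2a) = 0.8203 +/- 1.9838i.
For a conjugate pair |z|^2 = z * conj(z) = (product of roots) = c/a = 1/(0.217) = 4.608295, so |z| = sqrt(4.608295) = 2.1467 for both roots.
Moduli of all roots: 2.1467, 2.1467.
All moduli strictly greater than 1? Yes.
Verdict: Invertible.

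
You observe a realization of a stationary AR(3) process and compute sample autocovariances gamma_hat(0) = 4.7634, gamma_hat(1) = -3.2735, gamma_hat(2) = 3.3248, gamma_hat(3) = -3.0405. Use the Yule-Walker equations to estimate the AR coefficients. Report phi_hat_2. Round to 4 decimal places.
\hat\phi_{2} = 0.3640

The Yule-Walker equations for an AR(p) process read, in matrix form,
  Gamma_p phi = r_p,   with   (Gamma_p)_{ij} = gamma(|i - j|),
                       (r_p)_i = gamma(i),   i,j = 1..p.
Substitute the sample gammas (Toeplitz matrix and right-hand side of size 3):
  Gamma_p = [[4.7634, -3.2735, 3.3248], [-3.2735, 4.7634, -3.2735], [3.3248, -3.2735, 4.7634]]
  r_p     = [-3.2735, 3.3248, -3.0405]
Written out (R1..R3):
  (R1) 4.7634 phi_1 - 3.2735 phi_2 + 3.3248 phi_3 = -3.2735
  (R2) -3.2735 phi_1 + 4.7634 phi_2 - 3.2735 phi_3 = 3.3248
  (R3) 3.3248 phi_1 - 3.2735 phi_2 + 4.7634 phi_3 = -3.0405
Gaussian elimination:
  R2 <- R2 - (-3.2735/4.7634) R1 = R2 - (-0.687219) R1:  2.513788 phi_2 - 0.988634 phi_3 = 1.075188
  R3 <- R3 - (3.3248/4.7634) R1 = R3 - (0.697989) R1:  -0.988634 phi_2 + 2.442727 phi_3 = -0.755634
  R3 <- R3 - (-0.988634/2.513788) R2 = R3 - (-0.393284) R2:  2.053913 phi_3 = -0.332779
Back-substitution:
  phi_hat_3 = -0.332779 / 2.053913 = -0.162022
  phi_hat_2 = (1.075188 - (-0.988634)(-0.162022)) / 2.513788 = 0.363996
  phi_hat_1 = (-3.2735 - (-3.2735)(0.363996) - (3.3248)(-0.162022)) / 4.7634 = -0.323985
So phi_hat = [-0.3240, 0.3640, -0.1620].
Therefore phi_hat_2 = 0.3640.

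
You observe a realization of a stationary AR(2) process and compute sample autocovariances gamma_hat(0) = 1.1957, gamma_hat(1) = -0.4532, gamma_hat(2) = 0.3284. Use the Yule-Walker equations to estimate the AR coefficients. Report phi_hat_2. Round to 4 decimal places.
\hat\phi_{2} = 0.1530

The Yule-Walker equations for an AR(p) process read, in matrix form,
  Gamma_p phi = r_p,   with   (Gamma_p)_{ij} = gamma(|i - j|),
                       (r_p)_i = gamma(i),   i,j = 1..p.
Substitute the sample gammas (Toeplitz matrix and right-hand side of size 2):
  Gamma_p = [[1.1957, -0.4532], [-0.4532, 1.1957]]
  r_p     = [-0.4532, 0.3284]
Written out:
  1.1957 phi_1 - 0.4532 phi_2 = -0.4532
  -0.4532 phi_1 + 1.1957 phi_2 = 0.3284
Solve by Cramer's rule:
  det = gamma(0)^2 - gamma(1)^2 = (1.1957)^2 - (-0.4532)^2 = 1.42969849 - 0.20539024 = 1.22430825
  phi_hat_1 = [gamma(1) gamma(0) - gamma(1) gamma(2)] / det = [(-0.4532)(1.1957) - (-0.4532)(0.3284)] / 1.22430825 = -0.39306036 / 1.22430825 = -0.321
  phi_hat_2 = [gamma(0) gamma(2) - gamma(1)^2] / det = [(1.1957)(0.3284) - (-0.4532)^2] / 1.22430825 = 0.18727764 / 1.22430825 = 0.153
So phi_hat = [-0.3210, 0.1530].
Therefore phi_hat_2 = 0.1530.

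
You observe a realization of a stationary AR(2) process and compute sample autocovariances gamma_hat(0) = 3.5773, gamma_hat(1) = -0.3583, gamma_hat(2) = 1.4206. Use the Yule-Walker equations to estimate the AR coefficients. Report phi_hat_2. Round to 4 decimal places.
\hat\phi_{2} = 0.3910

The Yule-Walker equations for an AR(p) process read, in matrix form,
  Gamma_p phi = r_p,   with   (Gamma_p)_{ij} = gamma(|i - j|),
                       (r_p)_i = gamma(i),   i,j = 1..p.
Substitute the sample gammas (Toeplitz matrix and right-hand side of size 2):
  Gamma_p = [[3.5773, -0.3583], [-0.3583, 3.5773]]
  r_p     = [-0.3583, 1.4206]
Written out:
  3.5773 phi_1 - 0.3583 phi_2 = -0.3583
  -0.3583 phi_1 + 3.5773 phi_2 = 1.4206
Solve by Cramer's rule:
  det = gamma(0)^2 - gamma(1)^2 = (3.5773)^2 - (-0.3583)^2 = 12.79707529 - 0.12837889 = 12.6686964
  phi_hat_1 = [gamma(1) gamma(0) - gamma(1) gamma(2)] / det = [(-0.3583)(3.5773) - (-0.3583)(1.4206)] / 12.6686964 = -0.77274561 / 12.6686964 = -0.061
  phi_hat_2 = [gamma(0) gamma(2) - gamma(1)^2] / det = [(3.5773)(1.4206) - (-0.3583)^2] / 12.6686964 = 4.95353349 / 12.6686964 = 0.391
So phi_hat = [-0.0610, 0.3910].
Therefore phi_hat_2 = 0.3910.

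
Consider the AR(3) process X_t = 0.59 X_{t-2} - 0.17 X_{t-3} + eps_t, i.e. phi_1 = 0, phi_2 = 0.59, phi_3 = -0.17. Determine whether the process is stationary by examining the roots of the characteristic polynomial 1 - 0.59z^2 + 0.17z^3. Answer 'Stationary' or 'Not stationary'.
\text{Stationary}

The AR(p) characteristic polynomial is P(z) = 1 - 0.59z^2 + 0.17z^3.
Stationarity requires all roots to lie outside the unit circle, i.e. |z| > 1 for every root.
Degree 3: look for a simple real root z0 first, then factor out (1 - z/z0) and solve the remaining quadratic.
Testing z0 = 2: P(2) = 1 + (0)(2) + (-0.59)(2)^2 + (0.17)(2)^3
  = 1 + (0) + (-2.36) + (1.36) = 0.  So z_0 = 2 is a root, |z_0| = 2.
Divide out the factor (1 - 0.5 z) = (1 - z/z0) (since 1/z0 = 0.5):
  P(z) = (1 - 0.5 z)(1 + (0.5) z + (-0.34) z^2)
  [check: z-coef 0.5 - (0.5) = 0; z^2-coef -0.34 - (0.5)(0.5) = -0.59; z^3-coef -(0.5)(-0.34) = 0.17.]
Remaining roots from the quadratic factor 1 + (0.5) z + (-0.34) z^2:
  Set 1 + (0.5) z + (-0.34) z^2 = 0, i.e. a z^2 + b z + c = 0 with a = -0.34, b = 0.5, c = 1.
  Discriminant D = b^2 - 4ac = (0.5)^2 - 4*(-0.34)*1 = 0.25 - (-1.36) = 1.61.
  D >= 0, so the roots are real: z = (-b +/- sqrt(D)) / (2a) = (-0.5 +/- 1.268858) / (-0.68).
    z_1 = (-0.5 + 1.268858) / (-0.68) = -1.1307,   |z_1| = 1.1307.
    z_2 = (-0.5 - 1.268858) / (-0.68) = 2.6013,   |z_2| = 2.6013.
Moduli of all roots: 2.0000, 1.1307, 2.6013.
All moduli strictly greater than 1? Yes.
Verdict: Stationary.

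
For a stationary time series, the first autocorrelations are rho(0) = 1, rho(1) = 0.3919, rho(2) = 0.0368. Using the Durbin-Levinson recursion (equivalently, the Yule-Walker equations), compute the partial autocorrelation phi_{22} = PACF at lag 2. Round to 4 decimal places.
\phi_{22} = -0.1380

The PACF at lag k is phi_{kk}, the last component of the solution
to the Yule-Walker system G_k phi = r_k where
  (G_k)_{ij} = rho(|i - j|), (r_k)_i = rho(i), i,j = 1..k.
Equivalently, Durbin-Levinson gives phi_{kk} iteratively:
  phi_{11} = rho(1)
  phi_{kk} = [rho(k) - sum_{j=1..k-1} phi_{k-1,j} rho(k-j)]
            / [1 - sum_{j=1..k-1} phi_{k-1,j} rho(j)],
  phi_{k,j} = phi_{k-1,j} - phi_{kk} phi_{k-1,k-j},  j = 1..k-1.
Step k = 1:
  phi_11 = rho(1) = 0.3919.
Step k = 2:
  phi_22 = [rho(2) - phi_11 rho(1)] / [1 - phi_11 rho(1)] = [0.0368 - (0.3919)(0.3919)] / [1 - (0.3919)(0.3919)]
         = -0.11678561 / 0.84641439 = -0.138.
Therefore phi_{22} = -0.1380.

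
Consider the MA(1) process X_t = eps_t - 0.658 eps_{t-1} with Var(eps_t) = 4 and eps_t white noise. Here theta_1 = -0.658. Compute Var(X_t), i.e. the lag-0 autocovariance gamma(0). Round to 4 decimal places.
\gamma(0) = 5.7319

For an MA(q) process X_t = eps_t + sum_i theta_i eps_{t-i} with
Var(eps_t) = sigma^2, the variance is
  gamma(0) = sigma^2 * (1 + sum_i theta_i^2).
  sum_i theta_i^2 = (-0.658)^2 = 0.432964.
  gamma(0) = 4 * (1 + 0.432964) = 4 * 1.432964 = 5.731856, which rounds to 5.7319.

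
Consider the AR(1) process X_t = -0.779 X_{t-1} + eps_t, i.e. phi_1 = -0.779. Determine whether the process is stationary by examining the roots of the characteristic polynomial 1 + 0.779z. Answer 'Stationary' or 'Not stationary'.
\text{Stationary}

The AR(p) characteristic polynomial is P(z) = 1 + 0.779z.
Stationarity requires all roots to lie outside the unit circle, i.e. |z| > 1 for every root.
This is linear in z: 1 + (0.779) z = 0  =>  z = -1/(0.779) = -1.283697,  |z| = 1.283697.
Moduli of all roots: 1.2837.
All moduli strictly greater than 1? Yes.
Verdict: Stationary.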